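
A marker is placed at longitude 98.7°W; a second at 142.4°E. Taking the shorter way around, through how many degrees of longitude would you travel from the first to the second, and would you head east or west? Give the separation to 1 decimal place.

Raw difference: 142.4 − -98.7 = 241.1°.
Normalise into (−180°, 180°]: 241.1° − 360° = -118.9°.
Negative ⇒ the second point lies to the west; separation 118.9°.

118.9° west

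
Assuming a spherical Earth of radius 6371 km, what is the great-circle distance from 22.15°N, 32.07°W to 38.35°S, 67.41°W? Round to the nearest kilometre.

7671 km

Δλ = -67.41 − -32.07 = -35.34°.
Δφ = -38.35 − 22.15 = -60.50°.
a = sin²(Δφ/2) + cos φ₁ · cos φ₂ · sin²(Δλ/2) = 0.320710.
c = 2·atan2(√a, √(1−a)) = 1.20405 rad → d = 6371·c ≈ 7671.00 km.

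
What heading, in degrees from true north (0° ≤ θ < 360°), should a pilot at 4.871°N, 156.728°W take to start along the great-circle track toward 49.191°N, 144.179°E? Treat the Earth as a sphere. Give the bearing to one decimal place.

Δλ = 144.179 − -156.728 = 300.907°; wrapped into (−180°, 180°]: -59.093°.
θ = atan2( sin Δλ · cos φ₂ , cos φ₁ · sin φ₂ − sin φ₁ · cos φ₂ · cos Δλ )
  = atan2(-0.56074, 0.72565) = -37.694° → normalised to [0°, 360°): 322.306°.

322.3°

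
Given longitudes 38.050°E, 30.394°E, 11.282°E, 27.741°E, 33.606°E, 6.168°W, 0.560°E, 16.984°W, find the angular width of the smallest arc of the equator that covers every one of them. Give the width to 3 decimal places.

Sort the longitudes: -16.984°, -6.168°, +0.560°, +11.282°, +27.741°, +30.394°, +33.606°, +38.050°.
Eastward gaps between consecutive values (wrapping around): 10.816°, 6.728°, 10.722°, 16.459°, 2.653°, 3.212°, 4.444°, 304.966°.
Largest gap = 304.966° ⇒ minimal covering band is its complement: 360° − 304.966° = 55.034°.
Band runs from -16.984° eastward to +38.050°.

55.034°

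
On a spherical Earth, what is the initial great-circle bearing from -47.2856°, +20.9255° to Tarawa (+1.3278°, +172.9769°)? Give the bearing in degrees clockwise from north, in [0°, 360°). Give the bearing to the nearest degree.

143°

Δλ = 172.9769 − 20.9255 = 152.0514°.
θ = atan2( sin Δλ · cos φ₂ , cos φ₁ · sin φ₂ − sin φ₁ · cos φ₂ · cos Δλ )
  = atan2(0.46855, -0.63316) = 143.498° → normalised to [0°, 360°): 143.498°.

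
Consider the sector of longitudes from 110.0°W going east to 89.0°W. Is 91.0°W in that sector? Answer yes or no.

Band width going east from -110.0° to -89.0°: ((-89.0 − -110.0) mod 360) = 21.0°.
Offset of -91.0° east of the west edge: ((-91.0 − -110.0) mod 360) = 19.0°.
19.0° ≤ 21.0° ⇒ inside.

Yes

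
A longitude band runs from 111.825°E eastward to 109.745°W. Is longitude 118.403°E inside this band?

Band width going east from +111.825° to -109.745°: ((-109.745 − 111.825) mod 360) = 138.430°.
Offset of +118.403° east of the west edge: ((118.403 − 111.825) mod 360) = 6.578°.
6.578° ≤ 138.430° ⇒ inside.

Yes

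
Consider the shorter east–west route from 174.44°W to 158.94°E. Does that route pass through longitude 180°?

Naïve |158.94 − -174.44| = 333.38° > 180°, so the shorter arc goes the other way round — across 180°.
Signed shortest Δλ = ((158.94 − -174.44 + 180) mod 360) − 180 = -26.62°.
Going west by 26.62° from -174.44° passes through 180° before reaching +158.94°.

Yes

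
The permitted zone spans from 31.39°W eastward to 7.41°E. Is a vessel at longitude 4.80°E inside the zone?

Yes

Band width going east from -31.39° to +7.41°: ((7.41 − -31.39) mod 360) = 38.80°.
Offset of +4.80° east of the west edge: ((4.80 − -31.39) mod 360) = 36.19°.
36.19° ≤ 38.80° ⇒ inside.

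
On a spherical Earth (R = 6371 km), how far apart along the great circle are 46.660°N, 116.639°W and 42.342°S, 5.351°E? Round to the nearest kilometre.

15494 km

Δλ = 5.351 − -116.639 = 121.990°.
Δφ = -42.342 − 46.660 = -89.002°.
a = sin²(Δφ/2) + cos φ₁ · cos φ₂ · sin²(Δλ/2) = 0.879310.
c = 2·atan2(√a, √(1−a)) = 2.43199 rad → d = 6371·c ≈ 15494.19 km.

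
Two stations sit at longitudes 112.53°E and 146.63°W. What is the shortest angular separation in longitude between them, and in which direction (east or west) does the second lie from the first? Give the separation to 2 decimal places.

Raw difference: -146.63 − 112.53 = -259.16°.
Normalise into (−180°, 180°]: -259.16° + 360° = 100.84°.
Positive ⇒ the second point lies to the east; separation 100.84°.

100.84° east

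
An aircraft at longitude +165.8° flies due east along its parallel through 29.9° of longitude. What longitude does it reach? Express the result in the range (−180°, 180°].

Start at +165.8°; shift +29.9° → +195.7°.
+195.7° lies outside (−180°, 180°]; subtract 360° → -164.3°.

-164.3°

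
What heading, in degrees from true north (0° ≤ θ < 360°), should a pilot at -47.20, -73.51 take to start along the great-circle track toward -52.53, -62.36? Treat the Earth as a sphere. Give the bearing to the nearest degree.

131°

Δλ = -62.36 − -73.51 = 11.15°.
θ = atan2( sin Δλ · cos φ₂ , cos φ₁ · sin φ₂ − sin φ₁ · cos φ₂ · cos Δλ )
  = atan2(0.11764, -0.10132) = 130.736° → normalised to [0°, 360°): 130.736°.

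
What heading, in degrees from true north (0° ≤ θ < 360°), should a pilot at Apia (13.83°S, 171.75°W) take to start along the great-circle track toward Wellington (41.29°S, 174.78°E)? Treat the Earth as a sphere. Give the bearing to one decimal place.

200.6°

Δλ = 174.78 − -171.75 = 346.53°; wrapped into (−180°, 180°]: -13.47°.
θ = atan2( sin Δλ · cos φ₂ , cos φ₁ · sin φ₂ − sin φ₁ · cos φ₂ · cos Δλ )
  = atan2(-0.17502, -0.46607) = -159.417° → normalised to [0°, 360°): 200.583°.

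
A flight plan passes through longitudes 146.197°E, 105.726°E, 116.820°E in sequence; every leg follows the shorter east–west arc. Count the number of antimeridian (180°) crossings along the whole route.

0

Leg 1: +146.197° → +105.726°, shortest Δλ = -40.471° (west) — does not cross 180°.
Leg 2: +105.726° → +116.820°, shortest Δλ = 11.094° (east) — does not cross 180°.
Total crossings: 0.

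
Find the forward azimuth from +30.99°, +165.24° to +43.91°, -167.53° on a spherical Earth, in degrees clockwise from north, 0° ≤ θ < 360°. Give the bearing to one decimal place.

51.2°

Δλ = -167.53 − 165.24 = -332.77°; wrapped into (−180°, 180°]: 27.23°.
θ = atan2( sin Δλ · cos φ₂ , cos φ₁ · sin φ₂ − sin φ₁ · cos φ₂ · cos Δλ )
  = atan2(0.32964, 0.26470) = 51.236° → normalised to [0°, 360°): 51.236°.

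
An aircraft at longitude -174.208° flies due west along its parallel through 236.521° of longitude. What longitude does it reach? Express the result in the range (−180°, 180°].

Start at -174.208°; shift −236.521° → -410.729°.
-410.729° lies outside (−180°, 180°]; add 360° → -50.729°.

-50.729°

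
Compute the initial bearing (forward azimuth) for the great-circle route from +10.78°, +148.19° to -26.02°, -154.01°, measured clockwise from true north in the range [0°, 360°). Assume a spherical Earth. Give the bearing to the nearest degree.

124°

Δλ = -154.01 − 148.19 = -302.20°; wrapped into (−180°, 180°]: 57.80°.
θ = atan2( sin Δλ · cos φ₂ , cos φ₁ · sin φ₂ − sin φ₁ · cos φ₂ · cos Δλ )
  = atan2(0.76042, -0.52051) = 124.392° → normalised to [0°, 360°): 124.392°.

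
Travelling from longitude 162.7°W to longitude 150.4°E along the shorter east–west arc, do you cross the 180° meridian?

Naïve |150.4 − -162.7| = 313.1° > 180°, so the shorter arc goes the other way round — across 180°.
Signed shortest Δλ = ((150.4 − -162.7 + 180) mod 360) − 180 = -46.9°.
Going west by 46.9° from -162.7° passes through 180° before reaching +150.4°.

Yes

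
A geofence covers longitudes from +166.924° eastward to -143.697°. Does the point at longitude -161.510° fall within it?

Band width going east from +166.924° to -143.697°: ((-143.697 − 166.924) mod 360) = 49.379°.
Offset of -161.510° east of the west edge: ((-161.510 − 166.924) mod 360) = 31.566°.
31.566° ≤ 49.379° ⇒ inside.

Yes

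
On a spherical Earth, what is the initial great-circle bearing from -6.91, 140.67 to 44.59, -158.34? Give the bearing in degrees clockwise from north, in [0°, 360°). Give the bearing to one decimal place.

Δλ = -158.34 − 140.67 = -299.01°; wrapped into (−180°, 180°]: 60.99°.
θ = atan2( sin Δλ · cos φ₂ , cos φ₁ · sin φ₂ − sin φ₁ · cos φ₂ · cos Δλ )
  = atan2(0.62280, 0.73848) = 40.143° → normalised to [0°, 360°): 40.143°.

40.1°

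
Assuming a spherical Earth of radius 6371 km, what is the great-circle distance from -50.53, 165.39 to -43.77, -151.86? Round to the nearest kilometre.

Δλ = -151.86 − 165.39 = -317.25°; wrapped into (−180°, 180°]: 42.75°.
Δφ = -43.77 − -50.53 = 6.76°.
a = sin²(Δφ/2) + cos φ₁ · cos φ₂ · sin²(Δλ/2) = 0.064454.
c = 2·atan2(√a, √(1−a)) = 0.51337 rad → d = 6371·c ≈ 3270.70 km.

3271 km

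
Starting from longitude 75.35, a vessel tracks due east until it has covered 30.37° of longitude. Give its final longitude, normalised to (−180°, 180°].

Start at +75.35°; shift +30.37° → +105.72°.
+105.72° already lies in (−180°, 180°].

+105.72°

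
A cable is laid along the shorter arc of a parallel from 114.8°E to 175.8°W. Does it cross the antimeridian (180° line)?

Naïve |-175.8 − 114.8| = 290.6° > 180°, so the shorter arc goes the other way round — across 180°.
Signed shortest Δλ = ((-175.8 − 114.8 + 180) mod 360) − 180 = 69.4°.
Going east by 69.4° from +114.8° passes through 180° before reaching -175.8°.

Yes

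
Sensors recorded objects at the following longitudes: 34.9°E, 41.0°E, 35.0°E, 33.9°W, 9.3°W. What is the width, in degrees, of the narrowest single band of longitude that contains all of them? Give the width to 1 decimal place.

Sort the longitudes: -33.9°, -9.3°, +34.9°, +35.0°, +41.0°.
Eastward gaps between consecutive values (wrapping around): 24.6°, 44.2°, 0.1°, 6.0°, 285.1°.
Largest gap = 285.1° ⇒ minimal covering band is its complement: 360° − 285.1° = 74.9°.
Band runs from -33.9° eastward to +41.0°.

74.9°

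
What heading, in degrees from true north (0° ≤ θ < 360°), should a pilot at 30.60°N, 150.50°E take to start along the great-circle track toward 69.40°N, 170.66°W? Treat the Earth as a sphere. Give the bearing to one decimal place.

Δλ = -170.66 − 150.50 = -321.16°; wrapped into (−180°, 180°]: 38.84°.
θ = atan2( sin Δλ · cos φ₂ , cos φ₁ · sin φ₂ − sin φ₁ · cos φ₂ · cos Δλ )
  = atan2(0.22066, 0.66620) = 18.326° → normalised to [0°, 360°): 18.326°.

18.3°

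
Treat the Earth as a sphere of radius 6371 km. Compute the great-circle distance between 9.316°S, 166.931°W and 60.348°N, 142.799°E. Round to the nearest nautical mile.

Δλ = 142.799 − -166.931 = 309.730°; wrapped into (−180°, 180°]: -50.270°.
Δφ = 60.348 − -9.316 = 69.664°.
a = sin²(Δφ/2) + cos φ₁ · cos φ₂ · sin²(Δλ/2) = 0.414317.
c = 2·atan2(√a, √(1−a)) = 1.39858 rad → d = 6371·c ≈ 8910.36 km ≈ 4811.21 nmi.

4811 nmi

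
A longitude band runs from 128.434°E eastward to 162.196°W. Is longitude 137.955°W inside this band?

Band width going east from +128.434° to -162.196°: ((-162.196 − 128.434) mod 360) = 69.370°.
Offset of -137.955° east of the west edge: ((-137.955 − 128.434) mod 360) = 93.611°.
93.611° > 69.370° ⇒ outside.

No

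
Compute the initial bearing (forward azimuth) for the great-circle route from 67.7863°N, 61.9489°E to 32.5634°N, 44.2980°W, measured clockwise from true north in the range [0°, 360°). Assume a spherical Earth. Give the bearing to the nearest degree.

298°

Δλ = -44.2980 − 61.9489 = -106.2469°.
θ = atan2( sin Δλ · cos φ₂ , cos φ₁ · sin φ₂ − sin φ₁ · cos φ₂ · cos Δλ )
  = atan2(-0.80914, 0.42178) = -62.468° → normalised to [0°, 360°): 297.532°.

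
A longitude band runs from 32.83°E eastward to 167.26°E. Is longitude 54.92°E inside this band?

Yes

Band width going east from +32.83° to +167.26°: ((167.26 − 32.83) mod 360) = 134.43°.
Offset of +54.92° east of the west edge: ((54.92 − 32.83) mod 360) = 22.09°.
22.09° ≤ 134.43° ⇒ inside.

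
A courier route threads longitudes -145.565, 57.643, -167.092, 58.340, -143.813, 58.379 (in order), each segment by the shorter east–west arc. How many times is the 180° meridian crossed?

5

Leg 1: -145.565° → +57.643°, shortest Δλ = -156.792° (west) — crosses 180°.
Leg 2: +57.643° → -167.092°, shortest Δλ = 135.265° (east) — crosses 180°.
Leg 3: -167.092° → +58.340°, shortest Δλ = -134.568° (west) — crosses 180°.
Leg 4: +58.340° → -143.813°, shortest Δλ = 157.847° (east) — crosses 180°.
Leg 5: -143.813° → +58.379°, shortest Δλ = -157.808° (west) — crosses 180°.
Total crossings: 5.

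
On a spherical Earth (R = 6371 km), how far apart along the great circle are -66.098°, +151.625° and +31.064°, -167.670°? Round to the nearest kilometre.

11347 km

Δλ = -167.670 − 151.625 = -319.295°; wrapped into (−180°, 180°]: 40.705°.
Δφ = 31.064 − -66.098 = 97.162°.
a = sin²(Δφ/2) + cos φ₁ · cos φ₂ · sin²(Δλ/2) = 0.604319.
c = 2·atan2(√a, √(1−a)) = 1.78098 rad → d = 6371·c ≈ 11346.62 km.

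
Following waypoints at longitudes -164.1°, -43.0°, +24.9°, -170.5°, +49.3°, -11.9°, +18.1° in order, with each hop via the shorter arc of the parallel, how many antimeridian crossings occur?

2

Leg 1: -164.1° → -43.0°, shortest Δλ = 121.1° (east) — does not cross 180°.
Leg 2: -43.0° → +24.9°, shortest Δλ = 67.9° (east) — does not cross 180°.
Leg 3: +24.9° → -170.5°, shortest Δλ = 164.6° (east) — crosses 180°.
Leg 4: -170.5° → +49.3°, shortest Δλ = -140.2° (west) — crosses 180°.
Leg 5: +49.3° → -11.9°, shortest Δλ = -61.2° (west) — does not cross 180°.
Leg 6: -11.9° → +18.1°, shortest Δλ = 30.0° (east) — does not cross 180°.
Total crossings: 2.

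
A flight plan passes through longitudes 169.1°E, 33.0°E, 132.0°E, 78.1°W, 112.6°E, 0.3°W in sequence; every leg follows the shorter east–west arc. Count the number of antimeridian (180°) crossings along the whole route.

Leg 1: +169.1° → +33.0°, shortest Δλ = -136.1° (west) — does not cross 180°.
Leg 2: +33.0° → +132.0°, shortest Δλ = 99.0° (east) — does not cross 180°.
Leg 3: +132.0° → -78.1°, shortest Δλ = 149.9° (east) — crosses 180°.
Leg 4: -78.1° → +112.6°, shortest Δλ = -169.3° (west) — crosses 180°.
Leg 5: +112.6° → -0.3°, shortest Δλ = -112.9° (west) — does not cross 180°.
Total crossings: 2.

2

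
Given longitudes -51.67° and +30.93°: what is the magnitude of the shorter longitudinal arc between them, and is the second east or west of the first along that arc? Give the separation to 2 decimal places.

Raw difference: 30.93 − -51.67 = 82.6°.
Normalise into (−180°, 180°]: 82.6° stays 82.6°.
Positive ⇒ the second point lies to the east; separation 82.60°.

82.60° east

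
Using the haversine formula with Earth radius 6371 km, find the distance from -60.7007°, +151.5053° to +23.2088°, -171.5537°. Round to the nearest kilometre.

Δλ = -171.5537 − 151.5053 = -323.0590°; wrapped into (−180°, 180°]: 36.9410°.
Δφ = 23.2088 − -60.7007 = 83.9095°.
a = sin²(Δφ/2) + cos φ₁ · cos φ₂ · sin²(Δλ/2) = 0.492095.
c = 2·atan2(√a, √(1−a)) = 1.55499 rad → d = 6371·c ≈ 9906.81 km.

9907 km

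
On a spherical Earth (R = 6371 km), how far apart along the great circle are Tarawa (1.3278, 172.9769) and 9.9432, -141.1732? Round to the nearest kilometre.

5157 km

Δλ = -141.1732 − 172.9769 = -314.1501°; wrapped into (−180°, 180°]: 45.8499°.
Δφ = 9.9432 − 1.3278 = 8.6154°.
a = sin²(Δφ/2) + cos φ₁ · cos φ₂ · sin²(Δλ/2) = 0.155052.
c = 2·atan2(√a, √(1−a)) = 0.80945 rad → d = 6371·c ≈ 5157.02 km.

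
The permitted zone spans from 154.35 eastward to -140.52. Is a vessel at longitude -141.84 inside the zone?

Band width going east from +154.35° to -140.52°: ((-140.52 − 154.35) mod 360) = 65.13°.
Offset of -141.84° east of the west edge: ((-141.84 − 154.35) mod 360) = 63.81°.
63.81° ≤ 65.13° ⇒ inside.

Yes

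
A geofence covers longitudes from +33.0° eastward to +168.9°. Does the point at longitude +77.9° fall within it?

Yes

Band width going east from +33.0° to +168.9°: ((168.9 − 33.0) mod 360) = 135.9°.
Offset of +77.9° east of the west edge: ((77.9 − 33.0) mod 360) = 44.9°.
44.9° ≤ 135.9° ⇒ inside.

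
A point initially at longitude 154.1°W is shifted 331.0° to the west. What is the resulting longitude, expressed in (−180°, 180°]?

125.1°W

Start at -154.1°; shift −331.0° → -485.1°.
-485.1° lies outside (−180°, 180°]; add 360° → -125.1°.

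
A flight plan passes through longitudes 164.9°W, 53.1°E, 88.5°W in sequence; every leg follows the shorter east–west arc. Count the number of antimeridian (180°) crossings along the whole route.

Leg 1: -164.9° → +53.1°, shortest Δλ = -142.0° (west) — crosses 180°.
Leg 2: +53.1° → -88.5°, shortest Δλ = -141.6° (west) — does not cross 180°.
Total crossings: 1.

1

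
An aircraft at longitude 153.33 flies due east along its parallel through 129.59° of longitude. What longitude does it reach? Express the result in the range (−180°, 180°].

Start at +153.33°; shift +129.59° → +282.92°.
+282.92° lies outside (−180°, 180°]; subtract 360° → -77.08°.

-77.08°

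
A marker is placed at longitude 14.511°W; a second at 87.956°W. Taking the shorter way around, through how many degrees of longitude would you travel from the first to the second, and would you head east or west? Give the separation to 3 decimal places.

73.445° west

Raw difference: -87.956 − -14.511 = -73.445°.
Normalise into (−180°, 180°]: -73.445° stays -73.445°.
Negative ⇒ the second point lies to the west; separation 73.445°.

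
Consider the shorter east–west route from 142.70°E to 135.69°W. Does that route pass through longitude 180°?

Naïve |-135.69 − 142.70| = 278.39° > 180°, so the shorter arc goes the other way round — across 180°.
Signed shortest Δλ = ((-135.69 − 142.70 + 180) mod 360) − 180 = 81.61°.
Going east by 81.61° from +142.70° passes through 180° before reaching -135.69°.

Yes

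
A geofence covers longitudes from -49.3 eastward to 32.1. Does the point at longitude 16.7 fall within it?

Yes

Band width going east from -49.3° to +32.1°: ((32.1 − -49.3) mod 360) = 81.4°.
Offset of +16.7° east of the west edge: ((16.7 − -49.3) mod 360) = 66.0°.
66.0° ≤ 81.4° ⇒ inside.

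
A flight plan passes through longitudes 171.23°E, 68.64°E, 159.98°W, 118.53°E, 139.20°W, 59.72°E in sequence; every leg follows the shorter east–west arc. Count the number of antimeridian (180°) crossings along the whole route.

4

Leg 1: +171.23° → +68.64°, shortest Δλ = -102.59° (west) — does not cross 180°.
Leg 2: +68.64° → -159.98°, shortest Δλ = 131.38° (east) — crosses 180°.
Leg 3: -159.98° → +118.53°, shortest Δλ = -81.49° (west) — crosses 180°.
Leg 4: +118.53° → -139.20°, shortest Δλ = 102.27° (east) — crosses 180°.
Leg 5: -139.20° → +59.72°, shortest Δλ = -161.08° (west) — crosses 180°.
Total crossings: 4.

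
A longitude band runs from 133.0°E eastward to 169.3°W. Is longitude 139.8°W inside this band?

Band width going east from +133.0° to -169.3°: ((-169.3 − 133.0) mod 360) = 57.7°.
Offset of -139.8° east of the west edge: ((-139.8 − 133.0) mod 360) = 87.2°.
87.2° > 57.7° ⇒ outside.

No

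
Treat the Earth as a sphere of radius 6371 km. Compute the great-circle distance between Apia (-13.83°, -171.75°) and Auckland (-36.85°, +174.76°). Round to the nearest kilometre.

Δλ = 174.76 − -171.75 = 346.51°; wrapped into (−180°, 180°]: -13.49°.
Δφ = -36.85 − -13.83 = -23.02°.
a = sin²(Δφ/2) + cos φ₁ · cos φ₂ · sin²(Δλ/2) = 0.050534.
c = 2·atan2(√a, √(1−a)) = 0.45347 rad → d = 6371·c ≈ 2889.07 km.

2889 km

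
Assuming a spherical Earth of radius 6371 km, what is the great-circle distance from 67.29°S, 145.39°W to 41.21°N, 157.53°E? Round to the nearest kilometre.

Δλ = 157.53 − -145.39 = 302.92°; wrapped into (−180°, 180°]: -57.08°.
Δφ = 41.21 − -67.29 = 108.50°.
a = sin²(Δφ/2) + cos φ₁ · cos φ₂ · sin²(Δλ/2) = 0.724950.
c = 2·atan2(√a, √(1−a)) = 2.03745 rad → d = 6371·c ≈ 12980.59 km.

12981 km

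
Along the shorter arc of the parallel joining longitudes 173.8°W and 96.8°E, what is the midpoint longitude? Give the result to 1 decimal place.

141.5°E

Signed shortest Δλ from -173.8° to +96.8° is -89.4°.
Midpoint longitude = -173.8° + (-89.4°)/2 = -173.8° − 44.7° = -218.5°.
Normalise into (−180°, 180°]: +141.5°.
(The naïve average (-173.8 + +96.8)/2 = -38.5° is on the wrong side of the globe.)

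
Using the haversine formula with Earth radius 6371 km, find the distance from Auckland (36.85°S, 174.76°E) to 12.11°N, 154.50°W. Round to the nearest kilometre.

Δλ = -154.50 − 174.76 = -329.26°; wrapped into (−180°, 180°]: 30.74°.
Δφ = 12.11 − -36.85 = 48.96°.
a = sin²(Δφ/2) + cos φ₁ · cos φ₂ · sin²(Δλ/2) = 0.226672.
c = 2·atan2(√a, √(1−a)) = 0.99243 rad → d = 6371·c ≈ 6322.78 km.

6323 km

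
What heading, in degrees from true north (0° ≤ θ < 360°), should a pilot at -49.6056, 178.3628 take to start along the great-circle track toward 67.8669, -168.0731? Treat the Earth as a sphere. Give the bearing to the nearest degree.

6°

Δλ = -168.0731 − 178.3628 = -346.4359°; wrapped into (−180°, 180°]: 13.5641°.
θ = atan2( sin Δλ · cos φ₂ , cos φ₁ · sin φ₂ − sin φ₁ · cos φ₂ · cos Δλ )
  = atan2(0.08836, 0.87923) = 5.739° → normalised to [0°, 360°): 5.739°.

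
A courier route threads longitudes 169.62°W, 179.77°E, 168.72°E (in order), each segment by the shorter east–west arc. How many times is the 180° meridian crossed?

Leg 1: -169.62° → +179.77°, shortest Δλ = -10.61° (west) — crosses 180°.
Leg 2: +179.77° → +168.72°, shortest Δλ = -11.05° (west) — does not cross 180°.
Total crossings: 1.

1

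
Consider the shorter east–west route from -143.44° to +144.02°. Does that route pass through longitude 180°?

Naïve |144.02 − -143.44| = 287.46° > 180°, so the shorter arc goes the other way round — across 180°.
Signed shortest Δλ = ((144.02 − -143.44 + 180) mod 360) − 180 = -72.54°.
Going west by 72.54° from -143.44° passes through 180° before reaching +144.02°.

Yes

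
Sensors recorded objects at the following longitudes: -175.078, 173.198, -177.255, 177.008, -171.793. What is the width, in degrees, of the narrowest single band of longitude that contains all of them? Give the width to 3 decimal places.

15.009°

Sort the longitudes: -177.255°, -175.078°, -171.793°, +173.198°, +177.008°.
Eastward gaps between consecutive values (wrapping around): 2.177°, 3.285°, 344.991°, 3.810°, 5.737°.
Largest gap = 344.991° ⇒ minimal covering band is its complement: 360° − 344.991° = 15.009°.
Band runs from +173.198° eastward to -171.793°, crossing the antimeridian.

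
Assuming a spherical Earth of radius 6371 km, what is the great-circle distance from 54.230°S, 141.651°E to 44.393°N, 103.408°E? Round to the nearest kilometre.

Δλ = 103.408 − 141.651 = -38.243°.
Δφ = 44.393 − -54.230 = 98.623°.
a = sin²(Δφ/2) + cos φ₁ · cos φ₂ · sin²(Δλ/2) = 0.619785.
c = 2·atan2(√a, √(1−a)) = 1.81272 rad → d = 6371·c ≈ 11548.83 km.

11549 km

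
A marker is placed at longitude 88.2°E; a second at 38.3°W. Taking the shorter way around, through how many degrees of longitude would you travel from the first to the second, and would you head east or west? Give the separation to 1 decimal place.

Raw difference: -38.3 − 88.2 = -126.5°.
Normalise into (−180°, 180°]: -126.5° stays -126.5°.
Negative ⇒ the second point lies to the west; separation 126.5°.

126.5° west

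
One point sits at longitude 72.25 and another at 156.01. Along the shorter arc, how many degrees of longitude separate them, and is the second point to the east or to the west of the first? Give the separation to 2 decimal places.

83.76° east

Raw difference: 156.01 − 72.25 = 83.76°.
Normalise into (−180°, 180°]: 83.76° stays 83.76°.
Positive ⇒ the second point lies to the east; separation 83.76°.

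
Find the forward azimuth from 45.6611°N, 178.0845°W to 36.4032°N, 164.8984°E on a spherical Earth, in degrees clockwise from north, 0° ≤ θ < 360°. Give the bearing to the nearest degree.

240°

Δλ = 164.8984 − -178.0845 = 342.9829°; wrapped into (−180°, 180°]: -17.0171°.
θ = atan2( sin Δλ · cos φ₂ , cos φ₁ · sin φ₂ − sin φ₁ · cos φ₂ · cos Δλ )
  = atan2(-0.23555, -0.13568) = -119.942° → normalised to [0°, 360°): 240.058°.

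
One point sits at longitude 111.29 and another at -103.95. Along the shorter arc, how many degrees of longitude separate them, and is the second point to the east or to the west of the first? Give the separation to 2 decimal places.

144.76° east

Raw difference: -103.95 − 111.29 = -215.24°.
Normalise into (−180°, 180°]: -215.24° + 360° = 144.76°.
Positive ⇒ the second point lies to the east; separation 144.76°.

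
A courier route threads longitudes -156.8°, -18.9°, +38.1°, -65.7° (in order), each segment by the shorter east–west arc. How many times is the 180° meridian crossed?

Leg 1: -156.8° → -18.9°, shortest Δλ = 137.9° (east) — does not cross 180°.
Leg 2: -18.9° → +38.1°, shortest Δλ = 57.0° (east) — does not cross 180°.
Leg 3: +38.1° → -65.7°, shortest Δλ = -103.8° (west) — does not cross 180°.
Total crossings: 0.

0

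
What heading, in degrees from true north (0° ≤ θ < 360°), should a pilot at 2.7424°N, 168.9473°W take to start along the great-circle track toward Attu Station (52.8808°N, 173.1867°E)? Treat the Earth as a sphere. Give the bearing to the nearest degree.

Δλ = 173.1867 − -168.9473 = 342.1340°; wrapped into (−180°, 180°]: -17.8660°.
θ = atan2( sin Δλ · cos φ₂ , cos φ₁ · sin φ₂ − sin φ₁ · cos φ₂ · cos Δλ )
  = atan2(-0.18514, 0.76899) = -13.537° → normalised to [0°, 360°): 346.463°.

346°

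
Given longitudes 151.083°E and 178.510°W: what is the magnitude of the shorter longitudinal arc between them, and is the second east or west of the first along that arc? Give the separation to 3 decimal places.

Raw difference: -178.510 − 151.083 = -329.593°.
Normalise into (−180°, 180°]: -329.593° + 360° = 30.407°.
Positive ⇒ the second point lies to the east; separation 30.407°.

30.407° east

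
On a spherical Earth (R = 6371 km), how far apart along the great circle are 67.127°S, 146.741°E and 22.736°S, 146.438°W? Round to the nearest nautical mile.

Δλ = -146.438 − 146.741 = -293.179°; wrapped into (−180°, 180°]: 66.821°.
Δφ = -22.736 − -67.127 = 44.391°.
a = sin²(Δφ/2) + cos φ₁ · cos φ₂ · sin²(Δλ/2) = 0.251401.
c = 2·atan2(√a, √(1−a)) = 1.05043 rad → d = 6371·c ≈ 6692.29 km ≈ 3613.55 nmi.

3614 nmi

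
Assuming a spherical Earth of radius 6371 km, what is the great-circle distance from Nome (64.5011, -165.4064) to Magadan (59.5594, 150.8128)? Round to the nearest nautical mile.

1241 nmi

Δλ = 150.8128 − -165.4064 = 316.2192°; wrapped into (−180°, 180°]: -43.7808°.
Δφ = 59.5594 − 64.5011 = -4.9417°.
a = sin²(Δφ/2) + cos φ₁ · cos φ₂ · sin²(Δλ/2) = 0.032176.
c = 2·atan2(√a, √(1−a)) = 0.36071 rad → d = 6371·c ≈ 2298.07 km ≈ 1240.86 nmi.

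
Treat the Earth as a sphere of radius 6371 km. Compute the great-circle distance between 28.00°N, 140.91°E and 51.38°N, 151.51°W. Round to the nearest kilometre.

6089 km

Δλ = -151.51 − 140.91 = -292.42°; wrapped into (−180°, 180°]: 67.58°.
Δφ = 51.38 − 28.00 = 23.38°.
a = sin²(Δφ/2) + cos φ₁ · cos φ₂ · sin²(Δλ/2) = 0.211509.
c = 2·atan2(√a, √(1−a)) = 0.95577 rad → d = 6371·c ≈ 6089.19 km.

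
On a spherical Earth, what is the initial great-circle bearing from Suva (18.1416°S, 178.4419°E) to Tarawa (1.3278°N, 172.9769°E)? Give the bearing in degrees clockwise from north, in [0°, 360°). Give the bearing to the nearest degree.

344°

Δλ = 172.9769 − 178.4419 = -5.4650°.
θ = atan2( sin Δλ · cos φ₂ , cos φ₁ · sin φ₂ − sin φ₁ · cos φ₂ · cos Δλ )
  = atan2(-0.09521, 0.33189) = -16.007° → normalised to [0°, 360°): 343.993°.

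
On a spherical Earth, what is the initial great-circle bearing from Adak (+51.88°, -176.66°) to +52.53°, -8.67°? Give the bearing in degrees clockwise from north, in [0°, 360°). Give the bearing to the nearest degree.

8°

Δλ = -8.67 − -176.66 = 167.99°.
θ = atan2( sin Δλ · cos φ₂ , cos φ₁ · sin φ₂ − sin φ₁ · cos φ₂ · cos Δλ )
  = atan2(0.12659, 0.95806) = 7.527° → normalised to [0°, 360°): 7.527°.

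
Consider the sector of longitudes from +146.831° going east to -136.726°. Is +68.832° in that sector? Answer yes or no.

Band width going east from +146.831° to -136.726°: ((-136.726 − 146.831) mod 360) = 76.443°.
Offset of +68.832° east of the west edge: ((68.832 − 146.831) mod 360) = 282.001°.
282.001° > 76.443° ⇒ outside.

No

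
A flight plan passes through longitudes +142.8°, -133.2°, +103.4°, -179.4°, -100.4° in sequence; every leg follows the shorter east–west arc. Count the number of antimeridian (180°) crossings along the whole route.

3

Leg 1: +142.8° → -133.2°, shortest Δλ = 84.0° (east) — crosses 180°.
Leg 2: -133.2° → +103.4°, shortest Δλ = -123.4° (west) — crosses 180°.
Leg 3: +103.4° → -179.4°, shortest Δλ = 77.2° (east) — crosses 180°.
Leg 4: -179.4° → -100.4°, shortest Δλ = 79.0° (east) — does not cross 180°.
Total crossings: 3.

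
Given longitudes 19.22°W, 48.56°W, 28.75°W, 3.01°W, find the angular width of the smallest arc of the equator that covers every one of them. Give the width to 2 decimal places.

45.55°

Sort the longitudes: -48.56°, -28.75°, -19.22°, -3.01°.
Eastward gaps between consecutive values (wrapping around): 19.81°, 9.53°, 16.21°, 314.45°.
Largest gap = 314.45° ⇒ minimal covering band is its complement: 360° − 314.45° = 45.55°.
Band runs from -48.56° eastward to -3.01°.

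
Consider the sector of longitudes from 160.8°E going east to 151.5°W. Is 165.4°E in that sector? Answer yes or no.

Band width going east from +160.8° to -151.5°: ((-151.5 − 160.8) mod 360) = 47.7°.
Offset of +165.4° east of the west edge: ((165.4 − 160.8) mod 360) = 4.6°.
4.6° ≤ 47.7° ⇒ inside.

Yes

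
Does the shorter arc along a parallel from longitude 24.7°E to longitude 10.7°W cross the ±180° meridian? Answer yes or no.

Signed shortest Δλ = ((-10.7 − 24.7 + 180) mod 360) − 180 = -35.4°.
Going west by 35.4° from +24.7° reaches -10.7° without touching 180°.

No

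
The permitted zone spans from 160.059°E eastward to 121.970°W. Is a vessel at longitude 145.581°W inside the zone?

Yes

Band width going east from +160.059° to -121.970°: ((-121.970 − 160.059) mod 360) = 77.971°.
Offset of -145.581° east of the west edge: ((-145.581 − 160.059) mod 360) = 54.360°.
54.360° ≤ 77.971° ⇒ inside.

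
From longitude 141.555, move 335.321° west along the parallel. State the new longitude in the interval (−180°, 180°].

Start at +141.555°; shift −335.321° → -193.766°.
-193.766° lies outside (−180°, 180°]; add 360° → +166.234°.

+166.234°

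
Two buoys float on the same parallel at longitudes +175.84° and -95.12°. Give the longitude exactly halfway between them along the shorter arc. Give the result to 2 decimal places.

-139.64°

Signed shortest Δλ from +175.84° to -95.12° is +89.04°.
Midpoint longitude = +175.84° + (+89.04°)/2 = +175.84° + 44.52° = +220.36°.
Normalise into (−180°, 180°]: -139.64°.
(The naïve average (+175.84 + -95.12)/2 = 40.36° is on the wrong side of the globe.)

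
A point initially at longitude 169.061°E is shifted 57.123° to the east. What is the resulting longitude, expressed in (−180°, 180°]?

133.816°W

Start at +169.061°; shift +57.123° → +226.184°.
+226.184° lies outside (−180°, 180°]; subtract 360° → -133.816°.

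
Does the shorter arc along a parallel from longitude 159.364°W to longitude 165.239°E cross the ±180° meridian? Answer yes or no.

Yes

Naïve |165.239 − -159.364| = 324.603° > 180°, so the shorter arc goes the other way round — across 180°.
Signed shortest Δλ = ((165.239 − -159.364 + 180) mod 360) − 180 = -35.397°.
Going west by 35.397° from -159.364° passes through 180° before reaching +165.239°.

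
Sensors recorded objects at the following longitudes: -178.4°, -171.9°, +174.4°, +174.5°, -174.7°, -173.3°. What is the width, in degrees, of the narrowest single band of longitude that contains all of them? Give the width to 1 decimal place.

Sort the longitudes: -178.4°, -174.7°, -173.3°, -171.9°, +174.4°, +174.5°.
Eastward gaps between consecutive values (wrapping around): 3.7°, 1.4°, 1.4°, 346.3°, 0.1°, 7.1°.
Largest gap = 346.3° ⇒ minimal covering band is its complement: 360° − 346.3° = 13.7°.
Band runs from +174.4° eastward to -171.9°, crossing the antimeridian.

13.7°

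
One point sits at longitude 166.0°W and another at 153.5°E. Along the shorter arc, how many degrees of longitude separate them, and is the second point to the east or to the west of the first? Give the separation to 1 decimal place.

40.5° west

Raw difference: 153.5 − -166.0 = 319.5°.
Normalise into (−180°, 180°]: 319.5° − 360° = -40.5°.
Negative ⇒ the second point lies to the west; separation 40.5°.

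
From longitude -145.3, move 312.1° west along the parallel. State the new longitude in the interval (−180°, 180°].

Start at -145.3°; shift −312.1° → -457.4°.
-457.4° lies outside (−180°, 180°]; add 360° → -97.4°.

-97.4°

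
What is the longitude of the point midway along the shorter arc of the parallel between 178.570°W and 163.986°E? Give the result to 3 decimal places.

172.708°E

Signed shortest Δλ from -178.570° to +163.986° is -17.444°.
Midpoint longitude = -178.570° + (-17.444°)/2 = -178.570° − 8.722° = -187.292°.
Normalise into (−180°, 180°]: +172.708°.
(The naïve average (-178.570 + +163.986)/2 = -7.292° is on the wrong side of the globe.)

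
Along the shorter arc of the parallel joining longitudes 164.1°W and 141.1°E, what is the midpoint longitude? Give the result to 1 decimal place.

Signed shortest Δλ from -164.1° to +141.1° is -54.8°.
Midpoint longitude = -164.1° + (-54.8°)/2 = -164.1° − 27.4° = -191.5°.
Normalise into (−180°, 180°]: +168.5°.
(The naïve average (-164.1 + +141.1)/2 = -11.5° is on the wrong side of the globe.)

168.5°E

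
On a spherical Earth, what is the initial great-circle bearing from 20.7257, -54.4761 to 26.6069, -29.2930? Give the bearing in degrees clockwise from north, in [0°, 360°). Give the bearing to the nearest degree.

Δλ = -29.2930 − -54.4761 = 25.1831°.
θ = atan2( sin Δλ · cos φ₂ , cos φ₁ · sin φ₂ − sin φ₁ · cos φ₂ · cos Δλ )
  = atan2(0.38045, 0.13254) = 70.793° → normalised to [0°, 360°): 70.793°.

71°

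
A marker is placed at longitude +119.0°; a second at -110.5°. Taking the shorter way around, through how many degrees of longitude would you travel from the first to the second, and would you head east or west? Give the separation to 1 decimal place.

Raw difference: -110.5 − 119.0 = -229.5°.
Normalise into (−180°, 180°]: -229.5° + 360° = 130.5°.
Positive ⇒ the second point lies to the east; separation 130.5°.

130.5° east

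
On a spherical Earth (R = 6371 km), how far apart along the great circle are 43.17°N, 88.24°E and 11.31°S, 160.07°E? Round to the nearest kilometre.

Δλ = 160.07 − 88.24 = 71.83°.
Δφ = -11.31 − 43.17 = -54.48°.
a = sin²(Δφ/2) + cos φ₁ · cos φ₂ · sin²(Δλ/2) = 0.455581.
c = 2·atan2(√a, √(1−a)) = 1.48184 rad → d = 6371·c ≈ 9440.81 km.

9441 km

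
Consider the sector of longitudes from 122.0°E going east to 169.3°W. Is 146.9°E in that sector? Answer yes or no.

Band width going east from +122.0° to -169.3°: ((-169.3 − 122.0) mod 360) = 68.7°.
Offset of +146.9° east of the west edge: ((146.9 − 122.0) mod 360) = 24.9°.
24.9° ≤ 68.7° ⇒ inside.

Yes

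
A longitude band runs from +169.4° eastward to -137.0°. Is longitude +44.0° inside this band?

Band width going east from +169.4° to -137.0°: ((-137.0 − 169.4) mod 360) = 53.6°.
Offset of +44.0° east of the west edge: ((44.0 − 169.4) mod 360) = 234.6°.
234.6° > 53.6° ⇒ outside.

No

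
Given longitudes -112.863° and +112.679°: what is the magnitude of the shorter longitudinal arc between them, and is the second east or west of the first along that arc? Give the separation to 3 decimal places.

Raw difference: 112.679 − -112.863 = 225.542°.
Normalise into (−180°, 180°]: 225.542° − 360° = -134.458°.
Negative ⇒ the second point lies to the west; separation 134.458°.

134.458° west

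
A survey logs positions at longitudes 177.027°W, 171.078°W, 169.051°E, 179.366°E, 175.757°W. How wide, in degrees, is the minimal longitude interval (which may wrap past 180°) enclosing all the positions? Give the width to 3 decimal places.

Sort the longitudes: -177.027°, -175.757°, -171.078°, +169.051°, +179.366°.
Eastward gaps between consecutive values (wrapping around): 1.270°, 4.679°, 340.129°, 10.315°, 3.607°.
Largest gap = 340.129° ⇒ minimal covering band is its complement: 360° − 340.129° = 19.871°.
Band runs from +169.051° eastward to -171.078°, crossing the antimeridian.

19.871°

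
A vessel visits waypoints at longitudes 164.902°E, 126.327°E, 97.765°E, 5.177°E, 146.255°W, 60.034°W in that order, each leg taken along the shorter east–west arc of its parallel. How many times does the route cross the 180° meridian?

0

Leg 1: +164.902° → +126.327°, shortest Δλ = -38.575° (west) — does not cross 180°.
Leg 2: +126.327° → +97.765°, shortest Δλ = -28.562° (west) — does not cross 180°.
Leg 3: +97.765° → +5.177°, shortest Δλ = -92.588° (west) — does not cross 180°.
Leg 4: +5.177° → -146.255°, shortest Δλ = -151.432° (west) — does not cross 180°.
Leg 5: -146.255° → -60.034°, shortest Δλ = 86.221° (east) — does not cross 180°.
Total crossings: 0.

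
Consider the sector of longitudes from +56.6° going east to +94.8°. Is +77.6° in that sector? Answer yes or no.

Band width going east from +56.6° to +94.8°: ((94.8 − 56.6) mod 360) = 38.2°.
Offset of +77.6° east of the west edge: ((77.6 − 56.6) mod 360) = 21.0°.
21.0° ≤ 38.2° ⇒ inside.

Yes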